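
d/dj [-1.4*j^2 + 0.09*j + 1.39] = 0.09 - 2.8*j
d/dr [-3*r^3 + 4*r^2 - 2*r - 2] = -9*r^2 + 8*r - 2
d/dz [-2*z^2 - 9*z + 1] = -4*z - 9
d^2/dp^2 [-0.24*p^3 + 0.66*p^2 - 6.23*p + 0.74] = 1.32 - 1.44*p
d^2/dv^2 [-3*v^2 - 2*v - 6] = -6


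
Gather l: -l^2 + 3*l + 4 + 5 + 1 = -l^2 + 3*l + 10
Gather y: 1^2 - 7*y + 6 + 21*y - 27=14*y - 20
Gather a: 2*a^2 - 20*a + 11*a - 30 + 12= 2*a^2 - 9*a - 18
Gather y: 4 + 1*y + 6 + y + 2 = 2*y + 12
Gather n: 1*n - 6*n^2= -6*n^2 + n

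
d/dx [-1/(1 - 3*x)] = -3/(3*x - 1)^2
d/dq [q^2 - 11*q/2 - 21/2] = 2*q - 11/2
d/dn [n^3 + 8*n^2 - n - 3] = 3*n^2 + 16*n - 1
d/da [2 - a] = -1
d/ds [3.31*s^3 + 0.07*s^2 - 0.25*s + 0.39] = 9.93*s^2 + 0.14*s - 0.25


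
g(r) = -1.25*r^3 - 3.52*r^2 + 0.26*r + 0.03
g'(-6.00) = -92.50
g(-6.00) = 141.75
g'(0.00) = 0.26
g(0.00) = 0.03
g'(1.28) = -14.90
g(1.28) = -8.03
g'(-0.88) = 3.55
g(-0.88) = -2.07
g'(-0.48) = 2.78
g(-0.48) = -0.77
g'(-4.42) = -41.88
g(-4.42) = 38.05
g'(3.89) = -83.87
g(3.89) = -125.80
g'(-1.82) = 0.65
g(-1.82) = -4.57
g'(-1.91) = 0.03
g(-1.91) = -4.60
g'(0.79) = -7.64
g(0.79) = -2.58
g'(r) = -3.75*r^2 - 7.04*r + 0.26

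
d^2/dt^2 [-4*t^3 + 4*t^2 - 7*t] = 8 - 24*t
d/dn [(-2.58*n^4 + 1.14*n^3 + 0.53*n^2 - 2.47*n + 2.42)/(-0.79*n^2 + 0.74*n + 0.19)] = (4.0764*n^5 - 6.6282*n^4 - 0.2736*n^3 - 0.9093*n^2 + 4.025*n - 2.2601)/(0.6241*n^4 - 1.1692*n^3 + 0.2474*n^2 + 0.2812*n + 0.0361)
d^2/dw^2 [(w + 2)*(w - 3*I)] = 2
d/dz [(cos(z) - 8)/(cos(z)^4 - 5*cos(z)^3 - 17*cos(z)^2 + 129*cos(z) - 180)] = (3*cos(z)^3 - 33*cos(z)^2 + 4*cos(z) + 284)*sin(z)/((cos(z) - 4)^2*(cos(z) - 3)^3*(cos(z) + 5)^2)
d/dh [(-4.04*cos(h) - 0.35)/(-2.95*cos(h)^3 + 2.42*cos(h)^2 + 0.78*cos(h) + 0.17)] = (23.836*cos(h)^3 - 6.6793*cos(h)^2 - 1.694*cos(h) + 0.4138)*sin(h)/(8.7025*cos(h)^6 - 14.278*cos(h)^5 + 1.2544*cos(h)^4 + 2.7722*cos(h)^3 + 1.4312*cos(h)^2 + 0.2652*cos(h) + 0.0289)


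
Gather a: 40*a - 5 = 40*a - 5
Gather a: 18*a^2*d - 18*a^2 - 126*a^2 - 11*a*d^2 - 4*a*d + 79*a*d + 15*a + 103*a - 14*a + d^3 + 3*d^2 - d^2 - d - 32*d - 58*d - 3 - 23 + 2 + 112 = a^2*(18*d - 144) + a*(-11*d^2 + 75*d + 104) + d^3 + 2*d^2 - 91*d + 88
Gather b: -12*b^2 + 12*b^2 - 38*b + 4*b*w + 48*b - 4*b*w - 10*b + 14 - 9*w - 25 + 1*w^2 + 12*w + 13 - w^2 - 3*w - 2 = 0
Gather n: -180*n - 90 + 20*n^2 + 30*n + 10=20*n^2 - 150*n - 80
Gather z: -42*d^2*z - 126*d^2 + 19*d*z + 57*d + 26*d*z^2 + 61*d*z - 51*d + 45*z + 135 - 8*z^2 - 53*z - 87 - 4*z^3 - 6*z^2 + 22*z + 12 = -126*d^2 + 6*d - 4*z^3 + z^2*(26*d - 14) + z*(-42*d^2 + 80*d + 14) + 60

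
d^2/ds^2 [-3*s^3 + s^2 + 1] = 2 - 18*s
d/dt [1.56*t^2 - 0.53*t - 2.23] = 3.12*t - 0.53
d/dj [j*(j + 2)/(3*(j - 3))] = (j^2 - 6*j - 6)/(3*(j^2 - 6*j + 9))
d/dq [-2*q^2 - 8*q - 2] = -4*q - 8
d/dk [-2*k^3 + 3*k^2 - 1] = 6*k*(1 - k)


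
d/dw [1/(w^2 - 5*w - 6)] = (5 - 2*w)/(-w^2 + 5*w + 6)^2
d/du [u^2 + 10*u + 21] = 2*u + 10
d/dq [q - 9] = 1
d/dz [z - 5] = 1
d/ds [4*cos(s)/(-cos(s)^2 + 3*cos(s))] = -4*sin(s)/(cos(s) - 3)^2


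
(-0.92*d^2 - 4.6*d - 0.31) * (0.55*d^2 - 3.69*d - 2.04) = -0.506*d^4 + 0.8648*d^3 + 18.6803*d^2 + 10.5279*d + 0.6324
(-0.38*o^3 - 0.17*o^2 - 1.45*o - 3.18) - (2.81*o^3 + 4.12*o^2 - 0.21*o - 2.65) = -3.19*o^3 - 4.29*o^2 - 1.24*o - 0.53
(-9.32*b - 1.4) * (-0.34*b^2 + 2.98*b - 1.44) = 3.1688*b^3 - 27.2976*b^2 + 9.2488*b + 2.016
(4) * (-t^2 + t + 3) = -4*t^2 + 4*t + 12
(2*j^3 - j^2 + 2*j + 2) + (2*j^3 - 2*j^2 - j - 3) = 4*j^3 - 3*j^2 + j - 1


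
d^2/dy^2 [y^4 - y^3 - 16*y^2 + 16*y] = 12*y^2 - 6*y - 32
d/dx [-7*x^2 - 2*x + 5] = -14*x - 2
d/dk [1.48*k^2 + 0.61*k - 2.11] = 2.96*k + 0.61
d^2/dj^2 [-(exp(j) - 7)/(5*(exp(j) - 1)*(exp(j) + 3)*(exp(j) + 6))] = (-4*exp(6*j) + 39*exp(5*j) + 588*exp(4*j) + 1756*exp(3*j) + 1782*exp(2*j) + 4437*exp(j) + 810)*exp(j)/(5*(exp(9*j) + 24*exp(8*j) + 219*exp(7*j) + 890*exp(6*j) + 1107*exp(5*j) - 2484*exp(4*j) - 6075*exp(3*j) + 3402*exp(2*j) + 8748*exp(j) - 5832))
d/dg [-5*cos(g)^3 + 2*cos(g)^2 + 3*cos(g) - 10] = (15*cos(g)^2 - 4*cos(g) - 3)*sin(g)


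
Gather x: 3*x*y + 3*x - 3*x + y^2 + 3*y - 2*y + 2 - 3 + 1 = 3*x*y + y^2 + y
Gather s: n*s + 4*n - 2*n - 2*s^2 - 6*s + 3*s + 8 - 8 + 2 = 2*n - 2*s^2 + s*(n - 3) + 2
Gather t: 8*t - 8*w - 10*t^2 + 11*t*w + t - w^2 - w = -10*t^2 + t*(11*w + 9) - w^2 - 9*w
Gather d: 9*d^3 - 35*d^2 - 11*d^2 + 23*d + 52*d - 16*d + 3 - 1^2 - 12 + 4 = 9*d^3 - 46*d^2 + 59*d - 6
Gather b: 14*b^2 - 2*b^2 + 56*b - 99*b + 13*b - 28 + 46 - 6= 12*b^2 - 30*b + 12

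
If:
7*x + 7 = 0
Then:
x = -1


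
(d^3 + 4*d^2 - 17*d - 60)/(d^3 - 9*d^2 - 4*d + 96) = (d + 5)/(d - 8)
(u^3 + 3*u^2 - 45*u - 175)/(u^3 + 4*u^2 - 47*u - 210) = (u + 5)/(u + 6)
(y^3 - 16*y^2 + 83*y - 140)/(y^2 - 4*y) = y - 12 + 35/y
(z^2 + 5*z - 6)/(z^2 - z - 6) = (-z^2 - 5*z + 6)/(-z^2 + z + 6)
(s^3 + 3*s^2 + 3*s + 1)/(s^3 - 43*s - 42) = (s^2 + 2*s + 1)/(s^2 - s - 42)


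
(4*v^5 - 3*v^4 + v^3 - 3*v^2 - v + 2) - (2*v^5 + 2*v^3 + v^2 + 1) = 2*v^5 - 3*v^4 - v^3 - 4*v^2 - v + 1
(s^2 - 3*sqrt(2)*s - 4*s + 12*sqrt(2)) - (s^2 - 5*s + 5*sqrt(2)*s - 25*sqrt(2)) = -8*sqrt(2)*s + s + 37*sqrt(2)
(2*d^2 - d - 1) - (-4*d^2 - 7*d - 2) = 6*d^2 + 6*d + 1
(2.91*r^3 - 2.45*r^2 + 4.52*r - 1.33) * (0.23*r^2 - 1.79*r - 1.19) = 0.6693*r^5 - 5.7724*r^4 + 1.9622*r^3 - 5.4812*r^2 - 2.9981*r + 1.5827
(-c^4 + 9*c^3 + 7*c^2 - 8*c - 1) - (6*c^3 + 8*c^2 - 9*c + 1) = -c^4 + 3*c^3 - c^2 + c - 2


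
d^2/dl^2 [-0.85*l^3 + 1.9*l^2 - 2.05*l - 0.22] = 3.8 - 5.1*l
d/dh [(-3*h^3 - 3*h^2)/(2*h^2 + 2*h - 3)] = 3*h*(-2*h^3 - 4*h^2 + 7*h + 6)/(4*h^4 + 8*h^3 - 8*h^2 - 12*h + 9)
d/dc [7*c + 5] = 7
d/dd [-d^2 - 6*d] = -2*d - 6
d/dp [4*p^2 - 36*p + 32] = 8*p - 36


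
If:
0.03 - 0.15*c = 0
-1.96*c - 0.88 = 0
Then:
No Solution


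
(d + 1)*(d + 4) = d^2 + 5*d + 4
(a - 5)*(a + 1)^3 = a^4 - 2*a^3 - 12*a^2 - 14*a - 5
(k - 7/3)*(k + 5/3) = k^2 - 2*k/3 - 35/9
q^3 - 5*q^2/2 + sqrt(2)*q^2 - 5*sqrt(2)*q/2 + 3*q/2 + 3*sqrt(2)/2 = (q - 3/2)*(q - 1)*(q + sqrt(2))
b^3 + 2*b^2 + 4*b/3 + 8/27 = (b + 2/3)^3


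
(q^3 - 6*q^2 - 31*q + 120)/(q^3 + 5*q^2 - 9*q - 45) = (q - 8)/(q + 3)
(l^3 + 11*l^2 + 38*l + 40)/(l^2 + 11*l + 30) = (l^2 + 6*l + 8)/(l + 6)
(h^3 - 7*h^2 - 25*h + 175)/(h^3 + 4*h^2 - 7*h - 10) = (h^2 - 12*h + 35)/(h^2 - h - 2)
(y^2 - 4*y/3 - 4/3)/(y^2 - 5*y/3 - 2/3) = (3*y + 2)/(3*y + 1)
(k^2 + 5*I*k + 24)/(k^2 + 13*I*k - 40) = (k - 3*I)/(k + 5*I)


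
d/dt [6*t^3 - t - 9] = 18*t^2 - 1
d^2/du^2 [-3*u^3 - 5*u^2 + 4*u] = -18*u - 10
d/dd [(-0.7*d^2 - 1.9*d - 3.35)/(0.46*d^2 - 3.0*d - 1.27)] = (2.974*d^2 + 4.86*d - 7.637)/(0.2116*d^4 - 2.76*d^3 + 7.8316*d^2 + 7.62*d + 1.6129)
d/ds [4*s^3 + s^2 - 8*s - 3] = 12*s^2 + 2*s - 8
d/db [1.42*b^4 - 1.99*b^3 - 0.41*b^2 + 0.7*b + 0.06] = 5.68*b^3 - 5.97*b^2 - 0.82*b + 0.7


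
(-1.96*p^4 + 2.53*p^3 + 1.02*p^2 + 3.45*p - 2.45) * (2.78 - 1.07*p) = 2.0972*p^5 - 8.1559*p^4 + 5.942*p^3 - 0.855900000000001*p^2 + 12.2125*p - 6.811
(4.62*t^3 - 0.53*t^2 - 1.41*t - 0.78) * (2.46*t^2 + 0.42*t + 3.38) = 11.3652*t^5 + 0.6366*t^4 + 11.9244*t^3 - 4.3024*t^2 - 5.0934*t - 2.6364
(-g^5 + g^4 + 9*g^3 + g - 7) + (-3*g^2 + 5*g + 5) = -g^5 + g^4 + 9*g^3 - 3*g^2 + 6*g - 2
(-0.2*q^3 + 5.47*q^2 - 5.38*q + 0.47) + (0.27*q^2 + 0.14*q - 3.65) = -0.2*q^3 + 5.74*q^2 - 5.24*q - 3.18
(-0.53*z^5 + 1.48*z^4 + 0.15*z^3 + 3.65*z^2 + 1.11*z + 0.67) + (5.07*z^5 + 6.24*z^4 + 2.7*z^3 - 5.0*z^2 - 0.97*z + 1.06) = 4.54*z^5 + 7.72*z^4 + 2.85*z^3 - 1.35*z^2 + 0.14*z + 1.73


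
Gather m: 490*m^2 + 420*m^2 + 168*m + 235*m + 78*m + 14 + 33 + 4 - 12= 910*m^2 + 481*m + 39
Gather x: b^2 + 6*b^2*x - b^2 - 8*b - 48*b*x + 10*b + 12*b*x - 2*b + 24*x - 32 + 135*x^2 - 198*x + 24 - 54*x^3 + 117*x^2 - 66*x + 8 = -54*x^3 + 252*x^2 + x*(6*b^2 - 36*b - 240)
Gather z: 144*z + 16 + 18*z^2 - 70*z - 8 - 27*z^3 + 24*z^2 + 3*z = -27*z^3 + 42*z^2 + 77*z + 8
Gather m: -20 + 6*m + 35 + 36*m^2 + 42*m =36*m^2 + 48*m + 15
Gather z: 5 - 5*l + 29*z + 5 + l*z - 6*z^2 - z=-5*l - 6*z^2 + z*(l + 28) + 10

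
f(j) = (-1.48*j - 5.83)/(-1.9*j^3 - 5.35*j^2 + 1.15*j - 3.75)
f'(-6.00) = 0.00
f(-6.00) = 0.01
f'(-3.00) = -1.16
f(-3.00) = 0.34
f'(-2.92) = -0.56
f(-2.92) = 0.28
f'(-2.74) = -0.16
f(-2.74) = 0.22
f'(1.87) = -0.27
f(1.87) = 0.26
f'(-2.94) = -0.66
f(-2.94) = 0.29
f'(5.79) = -0.01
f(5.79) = 0.03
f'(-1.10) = 0.48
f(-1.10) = 0.47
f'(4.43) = -0.02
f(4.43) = 0.05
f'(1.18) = -0.76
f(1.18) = 0.58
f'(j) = (-1.48*j - 5.83)*(5.7*j^2 + 10.7*j - 1.15)/(-1.9*j^3 - 5.35*j^2 + 1.15*j - 3.75)^2 - 1.48/(-1.9*j^3 - 5.35*j^2 + 1.15*j - 3.75) = (-5.624*j^3 - 41.149*j^2 - 62.381*j + 12.2545)/(3.61*j^6 + 20.33*j^5 + 24.2525*j^4 + 1.945*j^3 + 41.4475*j^2 - 8.625*j + 14.0625)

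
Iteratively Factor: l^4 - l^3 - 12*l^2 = (l - 4)*(l^3 + 3*l^2) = (l - 4)*(l + 3)*(l^2) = l*(l - 4)*(l + 3)*(l)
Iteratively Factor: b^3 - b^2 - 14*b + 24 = (b + 4)*(b^2 - 5*b + 6) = (b - 2)*(b + 4)*(b - 3)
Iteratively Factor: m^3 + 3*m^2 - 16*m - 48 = (m - 4)*(m^2 + 7*m + 12) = (m - 4)*(m + 4)*(m + 3)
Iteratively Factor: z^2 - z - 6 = (z + 2)*(z - 3)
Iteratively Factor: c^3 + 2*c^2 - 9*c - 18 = (c + 2)*(c^2 - 9) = (c - 3)*(c + 2)*(c + 3)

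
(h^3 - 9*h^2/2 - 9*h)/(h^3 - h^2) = (h^2 - 9*h/2 - 9)/(h*(h - 1))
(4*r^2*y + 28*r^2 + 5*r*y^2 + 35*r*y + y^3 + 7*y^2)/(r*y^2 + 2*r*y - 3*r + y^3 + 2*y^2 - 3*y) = (4*r*y + 28*r + y^2 + 7*y)/(y^2 + 2*y - 3)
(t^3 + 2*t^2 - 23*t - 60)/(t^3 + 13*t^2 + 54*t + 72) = (t - 5)/(t + 6)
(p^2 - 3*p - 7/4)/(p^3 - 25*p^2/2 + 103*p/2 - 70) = (p + 1/2)/(p^2 - 9*p + 20)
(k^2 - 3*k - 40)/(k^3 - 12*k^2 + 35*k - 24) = (k + 5)/(k^2 - 4*k + 3)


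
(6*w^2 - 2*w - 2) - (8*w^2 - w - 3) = -2*w^2 - w + 1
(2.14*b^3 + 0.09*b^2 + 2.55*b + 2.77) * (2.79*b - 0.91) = 5.9706*b^4 - 1.6963*b^3 + 7.0326*b^2 + 5.4078*b - 2.5207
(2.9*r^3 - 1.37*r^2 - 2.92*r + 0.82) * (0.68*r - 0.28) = 1.972*r^4 - 1.7436*r^3 - 1.602*r^2 + 1.3752*r - 0.2296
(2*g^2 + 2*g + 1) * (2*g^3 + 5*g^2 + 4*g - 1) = 4*g^5 + 14*g^4 + 20*g^3 + 11*g^2 + 2*g - 1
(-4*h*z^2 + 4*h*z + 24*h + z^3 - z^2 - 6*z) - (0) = -4*h*z^2 + 4*h*z + 24*h + z^3 - z^2 - 6*z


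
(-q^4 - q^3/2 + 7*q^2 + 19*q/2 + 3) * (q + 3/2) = -q^5 - 2*q^4 + 25*q^3/4 + 20*q^2 + 69*q/4 + 9/2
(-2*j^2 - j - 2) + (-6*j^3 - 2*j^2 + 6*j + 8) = -6*j^3 - 4*j^2 + 5*j + 6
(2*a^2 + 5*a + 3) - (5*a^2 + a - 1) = -3*a^2 + 4*a + 4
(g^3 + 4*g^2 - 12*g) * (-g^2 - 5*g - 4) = -g^5 - 9*g^4 - 12*g^3 + 44*g^2 + 48*g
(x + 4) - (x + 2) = 2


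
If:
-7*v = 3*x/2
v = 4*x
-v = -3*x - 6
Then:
No Solution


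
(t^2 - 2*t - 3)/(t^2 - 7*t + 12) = (t + 1)/(t - 4)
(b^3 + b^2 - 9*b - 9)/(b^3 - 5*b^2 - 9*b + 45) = (b + 1)/(b - 5)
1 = 1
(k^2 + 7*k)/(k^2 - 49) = k/(k - 7)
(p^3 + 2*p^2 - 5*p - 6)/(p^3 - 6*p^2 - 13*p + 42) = (p + 1)/(p - 7)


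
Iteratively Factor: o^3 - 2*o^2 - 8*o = (o - 4)*(o^2 + 2*o) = (o - 4)*(o + 2)*(o)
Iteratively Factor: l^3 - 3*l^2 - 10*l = (l + 2)*(l^2 - 5*l) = (l - 5)*(l + 2)*(l)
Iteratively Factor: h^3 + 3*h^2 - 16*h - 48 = (h - 4)*(h^2 + 7*h + 12) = (h - 4)*(h + 3)*(h + 4)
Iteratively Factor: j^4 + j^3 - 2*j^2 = (j - 1)*(j^3 + 2*j^2) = j*(j - 1)*(j^2 + 2*j) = j^2*(j - 1)*(j + 2)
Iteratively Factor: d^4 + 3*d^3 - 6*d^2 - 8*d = (d - 2)*(d^3 + 5*d^2 + 4*d) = d*(d - 2)*(d^2 + 5*d + 4) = d*(d - 2)*(d + 4)*(d + 1)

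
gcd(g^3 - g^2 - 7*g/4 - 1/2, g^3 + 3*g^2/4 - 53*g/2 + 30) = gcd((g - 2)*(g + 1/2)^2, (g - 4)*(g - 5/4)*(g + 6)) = 1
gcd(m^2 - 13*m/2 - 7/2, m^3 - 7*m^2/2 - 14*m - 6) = m + 1/2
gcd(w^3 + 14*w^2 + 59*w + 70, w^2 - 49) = w + 7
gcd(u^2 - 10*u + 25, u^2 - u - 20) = u - 5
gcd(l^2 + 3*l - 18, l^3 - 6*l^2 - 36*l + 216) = l + 6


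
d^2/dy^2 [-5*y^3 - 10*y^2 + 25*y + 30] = -30*y - 20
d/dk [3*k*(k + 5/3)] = 6*k + 5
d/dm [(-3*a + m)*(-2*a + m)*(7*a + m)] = -29*a^2 + 4*a*m + 3*m^2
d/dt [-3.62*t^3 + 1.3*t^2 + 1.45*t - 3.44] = -10.86*t^2 + 2.6*t + 1.45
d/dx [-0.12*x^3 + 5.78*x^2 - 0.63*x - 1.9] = -0.36*x^2 + 11.56*x - 0.63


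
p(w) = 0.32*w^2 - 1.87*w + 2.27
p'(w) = 0.64*w - 1.87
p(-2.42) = 8.67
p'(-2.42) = -3.42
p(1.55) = 0.14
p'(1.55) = -0.88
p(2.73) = -0.45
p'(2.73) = -0.12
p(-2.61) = 9.33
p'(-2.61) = -3.54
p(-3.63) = 13.27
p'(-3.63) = -4.19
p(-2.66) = 9.51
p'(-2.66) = -3.57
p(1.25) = 0.43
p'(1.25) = -1.07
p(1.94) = -0.15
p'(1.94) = -0.63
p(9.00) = 11.36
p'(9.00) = 3.89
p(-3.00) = 10.76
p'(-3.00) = -3.79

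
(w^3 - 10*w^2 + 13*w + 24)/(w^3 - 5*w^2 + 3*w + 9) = (w - 8)/(w - 3)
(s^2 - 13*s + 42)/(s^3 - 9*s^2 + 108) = (s - 7)/(s^2 - 3*s - 18)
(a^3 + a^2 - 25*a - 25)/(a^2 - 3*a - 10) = (a^2 + 6*a + 5)/(a + 2)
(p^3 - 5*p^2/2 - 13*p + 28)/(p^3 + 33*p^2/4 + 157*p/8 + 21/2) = 4*(p^2 - 6*p + 8)/(4*p^2 + 19*p + 12)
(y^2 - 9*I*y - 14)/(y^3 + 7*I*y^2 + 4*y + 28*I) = (y - 7*I)/(y^2 + 9*I*y - 14)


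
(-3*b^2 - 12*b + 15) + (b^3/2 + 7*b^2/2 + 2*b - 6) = b^3/2 + b^2/2 - 10*b + 9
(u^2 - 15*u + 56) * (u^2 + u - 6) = u^4 - 14*u^3 + 35*u^2 + 146*u - 336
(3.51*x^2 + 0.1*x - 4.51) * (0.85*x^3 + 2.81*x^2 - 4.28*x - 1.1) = 2.9835*x^5 + 9.9481*x^4 - 18.5753*x^3 - 16.9621*x^2 + 19.1928*x + 4.961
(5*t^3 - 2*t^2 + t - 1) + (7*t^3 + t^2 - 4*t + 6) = 12*t^3 - t^2 - 3*t + 5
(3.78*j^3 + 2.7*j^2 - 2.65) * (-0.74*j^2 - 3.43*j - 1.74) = -2.7972*j^5 - 14.9634*j^4 - 15.8382*j^3 - 2.737*j^2 + 9.0895*j + 4.611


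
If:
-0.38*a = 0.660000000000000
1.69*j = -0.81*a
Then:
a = -1.74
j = 0.83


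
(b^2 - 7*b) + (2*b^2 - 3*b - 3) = 3*b^2 - 10*b - 3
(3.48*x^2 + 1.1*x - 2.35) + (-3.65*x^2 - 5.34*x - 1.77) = -0.17*x^2 - 4.24*x - 4.12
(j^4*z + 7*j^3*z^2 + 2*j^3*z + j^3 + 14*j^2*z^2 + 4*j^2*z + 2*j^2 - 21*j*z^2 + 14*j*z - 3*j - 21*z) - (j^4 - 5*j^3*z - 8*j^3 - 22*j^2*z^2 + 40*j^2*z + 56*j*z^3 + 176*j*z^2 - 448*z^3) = j^4*z - j^4 + 7*j^3*z^2 + 7*j^3*z + 9*j^3 + 36*j^2*z^2 - 36*j^2*z + 2*j^2 - 56*j*z^3 - 197*j*z^2 + 14*j*z - 3*j + 448*z^3 - 21*z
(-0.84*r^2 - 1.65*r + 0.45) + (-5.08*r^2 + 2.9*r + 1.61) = -5.92*r^2 + 1.25*r + 2.06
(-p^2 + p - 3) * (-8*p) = 8*p^3 - 8*p^2 + 24*p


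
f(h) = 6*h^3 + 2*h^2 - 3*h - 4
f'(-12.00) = 2541.00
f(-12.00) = -10048.00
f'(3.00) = 171.00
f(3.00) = 167.00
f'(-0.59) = 0.91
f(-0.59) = -2.77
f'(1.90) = 69.58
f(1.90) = 38.67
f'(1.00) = 19.00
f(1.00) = 1.00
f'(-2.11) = 68.70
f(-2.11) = -45.13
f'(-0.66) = 2.20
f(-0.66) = -2.87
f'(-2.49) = 98.64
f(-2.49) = -76.76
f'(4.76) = 423.88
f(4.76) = 674.14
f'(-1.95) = 57.64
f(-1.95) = -35.03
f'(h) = 18*h^2 + 4*h - 3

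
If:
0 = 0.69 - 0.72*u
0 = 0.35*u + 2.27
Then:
No Solution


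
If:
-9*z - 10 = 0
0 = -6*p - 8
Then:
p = -4/3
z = -10/9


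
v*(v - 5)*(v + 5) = v^3 - 25*v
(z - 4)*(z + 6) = z^2 + 2*z - 24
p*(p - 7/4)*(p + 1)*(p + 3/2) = p^4 + 3*p^3/4 - 23*p^2/8 - 21*p/8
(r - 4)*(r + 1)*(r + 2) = r^3 - r^2 - 10*r - 8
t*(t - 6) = t^2 - 6*t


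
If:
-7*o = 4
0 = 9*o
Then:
No Solution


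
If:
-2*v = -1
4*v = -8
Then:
No Solution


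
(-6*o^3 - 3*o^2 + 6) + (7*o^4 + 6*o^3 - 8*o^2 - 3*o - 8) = 7*o^4 - 11*o^2 - 3*o - 2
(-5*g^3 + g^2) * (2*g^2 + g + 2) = -10*g^5 - 3*g^4 - 9*g^3 + 2*g^2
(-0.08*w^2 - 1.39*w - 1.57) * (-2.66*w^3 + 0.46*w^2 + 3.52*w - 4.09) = 0.2128*w^5 + 3.6606*w^4 + 3.2552*w^3 - 5.2878*w^2 + 0.158699999999999*w + 6.4213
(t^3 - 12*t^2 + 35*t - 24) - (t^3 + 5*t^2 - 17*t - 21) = -17*t^2 + 52*t - 3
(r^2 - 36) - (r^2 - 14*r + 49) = 14*r - 85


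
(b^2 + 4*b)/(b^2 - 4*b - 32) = b/(b - 8)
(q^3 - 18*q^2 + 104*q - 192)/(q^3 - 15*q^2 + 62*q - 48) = (q - 4)/(q - 1)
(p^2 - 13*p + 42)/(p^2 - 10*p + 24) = (p - 7)/(p - 4)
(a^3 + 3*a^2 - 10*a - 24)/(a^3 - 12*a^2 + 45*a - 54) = (a^2 + 6*a + 8)/(a^2 - 9*a + 18)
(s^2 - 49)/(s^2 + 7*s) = (s - 7)/s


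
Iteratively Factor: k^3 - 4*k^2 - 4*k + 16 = (k + 2)*(k^2 - 6*k + 8) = (k - 2)*(k + 2)*(k - 4)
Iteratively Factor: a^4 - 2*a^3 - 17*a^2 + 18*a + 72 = (a - 4)*(a^3 + 2*a^2 - 9*a - 18) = (a - 4)*(a + 2)*(a^2 - 9) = (a - 4)*(a - 3)*(a + 2)*(a + 3)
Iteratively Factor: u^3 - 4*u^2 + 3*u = (u)*(u^2 - 4*u + 3) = u*(u - 3)*(u - 1)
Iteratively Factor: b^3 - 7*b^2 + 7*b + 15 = (b - 5)*(b^2 - 2*b - 3) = (b - 5)*(b + 1)*(b - 3)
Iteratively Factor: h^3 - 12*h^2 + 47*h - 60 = (h - 4)*(h^2 - 8*h + 15) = (h - 5)*(h - 4)*(h - 3)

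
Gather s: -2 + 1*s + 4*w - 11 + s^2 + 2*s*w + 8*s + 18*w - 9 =s^2 + s*(2*w + 9) + 22*w - 22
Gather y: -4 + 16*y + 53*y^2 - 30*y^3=-30*y^3 + 53*y^2 + 16*y - 4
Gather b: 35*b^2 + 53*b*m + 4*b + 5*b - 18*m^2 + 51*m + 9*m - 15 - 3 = 35*b^2 + b*(53*m + 9) - 18*m^2 + 60*m - 18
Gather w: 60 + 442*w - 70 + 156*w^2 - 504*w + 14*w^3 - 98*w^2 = 14*w^3 + 58*w^2 - 62*w - 10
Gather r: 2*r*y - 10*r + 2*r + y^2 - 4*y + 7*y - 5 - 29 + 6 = r*(2*y - 8) + y^2 + 3*y - 28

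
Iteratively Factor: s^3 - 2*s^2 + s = (s - 1)*(s^2 - s) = s*(s - 1)*(s - 1)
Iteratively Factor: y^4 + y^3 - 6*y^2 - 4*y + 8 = (y + 2)*(y^3 - y^2 - 4*y + 4) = (y + 2)^2*(y^2 - 3*y + 2) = (y - 1)*(y + 2)^2*(y - 2)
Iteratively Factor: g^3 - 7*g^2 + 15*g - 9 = (g - 3)*(g^2 - 4*g + 3) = (g - 3)*(g - 1)*(g - 3)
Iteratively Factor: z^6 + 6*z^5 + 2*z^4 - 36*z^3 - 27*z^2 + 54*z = (z - 1)*(z^5 + 7*z^4 + 9*z^3 - 27*z^2 - 54*z) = (z - 1)*(z + 3)*(z^4 + 4*z^3 - 3*z^2 - 18*z) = (z - 1)*(z + 3)^2*(z^3 + z^2 - 6*z) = (z - 2)*(z - 1)*(z + 3)^2*(z^2 + 3*z) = z*(z - 2)*(z - 1)*(z + 3)^2*(z + 3)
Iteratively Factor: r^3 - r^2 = (r)*(r^2 - r) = r*(r - 1)*(r)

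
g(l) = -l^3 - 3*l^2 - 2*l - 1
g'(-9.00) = -191.00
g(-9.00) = 503.00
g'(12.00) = -506.00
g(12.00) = -2185.00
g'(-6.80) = -99.92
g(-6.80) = 188.31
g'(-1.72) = -0.56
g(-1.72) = -1.35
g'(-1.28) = 0.76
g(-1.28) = -1.26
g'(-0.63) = 0.59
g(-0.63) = -0.68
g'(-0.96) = 1.00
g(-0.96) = -0.96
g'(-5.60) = -62.48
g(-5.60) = 91.74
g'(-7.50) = -125.75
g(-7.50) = 267.12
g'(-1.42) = 0.47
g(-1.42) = -1.35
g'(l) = -3*l^2 - 6*l - 2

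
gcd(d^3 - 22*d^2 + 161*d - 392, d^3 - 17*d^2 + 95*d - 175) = d - 7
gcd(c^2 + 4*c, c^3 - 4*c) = c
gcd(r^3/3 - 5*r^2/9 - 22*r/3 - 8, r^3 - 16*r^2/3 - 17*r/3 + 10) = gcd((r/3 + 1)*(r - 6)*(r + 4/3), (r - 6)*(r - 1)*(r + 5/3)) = r - 6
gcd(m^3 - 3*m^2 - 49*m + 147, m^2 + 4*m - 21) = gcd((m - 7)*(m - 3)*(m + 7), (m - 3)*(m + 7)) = m^2 + 4*m - 21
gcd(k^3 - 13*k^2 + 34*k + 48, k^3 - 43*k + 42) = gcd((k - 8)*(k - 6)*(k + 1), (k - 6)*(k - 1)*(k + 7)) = k - 6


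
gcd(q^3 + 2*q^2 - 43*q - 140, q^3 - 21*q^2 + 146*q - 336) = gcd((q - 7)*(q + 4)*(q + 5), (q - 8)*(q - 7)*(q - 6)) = q - 7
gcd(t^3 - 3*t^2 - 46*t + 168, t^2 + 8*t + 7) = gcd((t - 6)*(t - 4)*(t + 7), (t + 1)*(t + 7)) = t + 7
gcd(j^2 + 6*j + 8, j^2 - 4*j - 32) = j + 4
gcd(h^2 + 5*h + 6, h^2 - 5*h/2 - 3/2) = 1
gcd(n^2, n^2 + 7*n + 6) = 1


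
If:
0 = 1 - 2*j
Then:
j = 1/2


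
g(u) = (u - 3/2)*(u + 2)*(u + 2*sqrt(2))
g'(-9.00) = 181.50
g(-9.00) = -453.61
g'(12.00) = 510.30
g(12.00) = 2179.78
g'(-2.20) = -1.71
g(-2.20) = 0.47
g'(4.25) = 80.89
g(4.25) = 121.66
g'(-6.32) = 76.17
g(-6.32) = -117.95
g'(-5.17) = 44.18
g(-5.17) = -49.51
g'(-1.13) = -5.28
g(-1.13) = -3.89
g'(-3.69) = 14.70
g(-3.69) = -7.56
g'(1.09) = 9.23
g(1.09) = -4.96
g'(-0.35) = -3.55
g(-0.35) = -7.57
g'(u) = (u - 3/2)*(u + 2) + (u - 3/2)*(u + 2*sqrt(2)) + (u + 2)*(u + 2*sqrt(2)) = 3*u^2 + u + 4*sqrt(2)*u - 3 + sqrt(2)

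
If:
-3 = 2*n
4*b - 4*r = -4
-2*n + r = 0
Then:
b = -4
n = -3/2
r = -3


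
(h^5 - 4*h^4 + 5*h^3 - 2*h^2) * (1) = h^5 - 4*h^4 + 5*h^3 - 2*h^2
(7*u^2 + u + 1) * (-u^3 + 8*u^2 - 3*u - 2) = -7*u^5 + 55*u^4 - 14*u^3 - 9*u^2 - 5*u - 2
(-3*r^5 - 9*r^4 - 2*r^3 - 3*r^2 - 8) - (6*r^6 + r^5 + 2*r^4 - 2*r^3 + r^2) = -6*r^6 - 4*r^5 - 11*r^4 - 4*r^2 - 8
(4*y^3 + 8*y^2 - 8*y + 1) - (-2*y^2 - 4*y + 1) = 4*y^3 + 10*y^2 - 4*y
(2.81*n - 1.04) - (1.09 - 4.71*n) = 7.52*n - 2.13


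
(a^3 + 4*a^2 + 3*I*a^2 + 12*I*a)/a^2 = a + 4 + 3*I + 12*I/a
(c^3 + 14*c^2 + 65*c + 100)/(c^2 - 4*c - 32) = (c^2 + 10*c + 25)/(c - 8)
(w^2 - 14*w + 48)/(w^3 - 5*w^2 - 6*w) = (w - 8)/(w*(w + 1))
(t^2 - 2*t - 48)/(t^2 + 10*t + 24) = (t - 8)/(t + 4)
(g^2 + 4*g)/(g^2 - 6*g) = (g + 4)/(g - 6)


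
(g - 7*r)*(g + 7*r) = g^2 - 49*r^2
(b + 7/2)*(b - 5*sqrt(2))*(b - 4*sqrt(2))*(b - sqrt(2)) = b^4 - 10*sqrt(2)*b^3 + 7*b^3/2 - 35*sqrt(2)*b^2 + 58*b^2 - 40*sqrt(2)*b + 203*b - 140*sqrt(2)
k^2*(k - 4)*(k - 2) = k^4 - 6*k^3 + 8*k^2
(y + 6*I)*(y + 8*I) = y^2 + 14*I*y - 48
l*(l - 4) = l^2 - 4*l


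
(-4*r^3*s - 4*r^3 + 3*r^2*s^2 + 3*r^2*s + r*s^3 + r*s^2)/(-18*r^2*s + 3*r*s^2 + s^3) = r*(-4*r^2*s - 4*r^2 + 3*r*s^2 + 3*r*s + s^3 + s^2)/(s*(-18*r^2 + 3*r*s + s^2))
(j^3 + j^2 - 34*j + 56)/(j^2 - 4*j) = j + 5 - 14/j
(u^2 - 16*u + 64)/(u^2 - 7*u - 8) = (u - 8)/(u + 1)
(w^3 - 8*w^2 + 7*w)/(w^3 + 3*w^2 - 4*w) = (w - 7)/(w + 4)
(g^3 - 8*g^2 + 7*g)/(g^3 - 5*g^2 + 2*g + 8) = g*(g^2 - 8*g + 7)/(g^3 - 5*g^2 + 2*g + 8)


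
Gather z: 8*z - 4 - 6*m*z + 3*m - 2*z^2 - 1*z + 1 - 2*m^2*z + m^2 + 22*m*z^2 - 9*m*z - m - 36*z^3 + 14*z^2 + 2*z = m^2 + 2*m - 36*z^3 + z^2*(22*m + 12) + z*(-2*m^2 - 15*m + 9) - 3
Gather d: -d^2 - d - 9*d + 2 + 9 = -d^2 - 10*d + 11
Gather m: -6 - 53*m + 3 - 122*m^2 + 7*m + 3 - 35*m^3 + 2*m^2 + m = -35*m^3 - 120*m^2 - 45*m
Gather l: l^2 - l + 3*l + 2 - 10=l^2 + 2*l - 8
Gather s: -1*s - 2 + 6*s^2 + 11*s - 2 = 6*s^2 + 10*s - 4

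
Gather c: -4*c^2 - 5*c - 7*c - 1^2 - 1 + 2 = -4*c^2 - 12*c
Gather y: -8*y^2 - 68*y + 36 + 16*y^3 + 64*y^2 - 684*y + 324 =16*y^3 + 56*y^2 - 752*y + 360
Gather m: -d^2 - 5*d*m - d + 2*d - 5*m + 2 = -d^2 + d + m*(-5*d - 5) + 2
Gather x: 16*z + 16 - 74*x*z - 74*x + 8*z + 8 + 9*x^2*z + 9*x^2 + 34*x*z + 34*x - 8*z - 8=x^2*(9*z + 9) + x*(-40*z - 40) + 16*z + 16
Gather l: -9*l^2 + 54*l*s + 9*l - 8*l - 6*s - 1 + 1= -9*l^2 + l*(54*s + 1) - 6*s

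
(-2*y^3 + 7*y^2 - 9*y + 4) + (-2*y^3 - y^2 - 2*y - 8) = -4*y^3 + 6*y^2 - 11*y - 4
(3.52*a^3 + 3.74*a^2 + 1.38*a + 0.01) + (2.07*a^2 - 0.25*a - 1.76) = 3.52*a^3 + 5.81*a^2 + 1.13*a - 1.75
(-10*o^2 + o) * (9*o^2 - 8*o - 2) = -90*o^4 + 89*o^3 + 12*o^2 - 2*o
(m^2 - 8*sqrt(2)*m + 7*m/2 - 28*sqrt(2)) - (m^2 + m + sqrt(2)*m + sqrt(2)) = -9*sqrt(2)*m + 5*m/2 - 29*sqrt(2)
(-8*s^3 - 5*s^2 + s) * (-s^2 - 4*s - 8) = 8*s^5 + 37*s^4 + 83*s^3 + 36*s^2 - 8*s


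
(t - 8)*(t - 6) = t^2 - 14*t + 48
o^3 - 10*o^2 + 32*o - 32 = (o - 4)^2*(o - 2)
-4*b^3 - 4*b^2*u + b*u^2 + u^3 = (-2*b + u)*(b + u)*(2*b + u)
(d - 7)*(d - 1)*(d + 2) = d^3 - 6*d^2 - 9*d + 14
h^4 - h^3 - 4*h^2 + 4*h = h*(h - 2)*(h - 1)*(h + 2)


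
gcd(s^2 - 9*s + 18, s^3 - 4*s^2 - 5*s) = 1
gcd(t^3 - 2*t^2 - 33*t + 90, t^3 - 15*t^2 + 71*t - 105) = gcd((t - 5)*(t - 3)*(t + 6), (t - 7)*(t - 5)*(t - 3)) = t^2 - 8*t + 15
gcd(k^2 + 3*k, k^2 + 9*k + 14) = 1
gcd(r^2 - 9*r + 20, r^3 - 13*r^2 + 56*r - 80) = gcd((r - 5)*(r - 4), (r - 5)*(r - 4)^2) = r^2 - 9*r + 20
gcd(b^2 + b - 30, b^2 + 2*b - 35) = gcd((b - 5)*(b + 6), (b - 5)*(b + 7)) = b - 5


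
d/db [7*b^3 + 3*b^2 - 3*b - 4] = 21*b^2 + 6*b - 3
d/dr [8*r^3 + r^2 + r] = 24*r^2 + 2*r + 1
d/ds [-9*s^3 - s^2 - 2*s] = -27*s^2 - 2*s - 2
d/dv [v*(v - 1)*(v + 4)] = 3*v^2 + 6*v - 4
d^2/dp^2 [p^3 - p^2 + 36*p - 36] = 6*p - 2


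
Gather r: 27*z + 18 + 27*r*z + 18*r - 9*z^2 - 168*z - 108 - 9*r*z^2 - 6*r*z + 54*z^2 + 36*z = r*(-9*z^2 + 21*z + 18) + 45*z^2 - 105*z - 90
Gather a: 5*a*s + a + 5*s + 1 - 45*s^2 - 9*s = a*(5*s + 1) - 45*s^2 - 4*s + 1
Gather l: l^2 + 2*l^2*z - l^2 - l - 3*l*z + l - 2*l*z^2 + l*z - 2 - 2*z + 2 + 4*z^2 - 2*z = 2*l^2*z + l*(-2*z^2 - 2*z) + 4*z^2 - 4*z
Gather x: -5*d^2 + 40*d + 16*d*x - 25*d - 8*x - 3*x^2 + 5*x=-5*d^2 + 15*d - 3*x^2 + x*(16*d - 3)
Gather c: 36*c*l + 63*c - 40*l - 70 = c*(36*l + 63) - 40*l - 70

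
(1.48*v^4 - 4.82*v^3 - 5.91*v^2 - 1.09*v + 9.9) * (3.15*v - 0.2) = 4.662*v^5 - 15.479*v^4 - 17.6525*v^3 - 2.2515*v^2 + 31.403*v - 1.98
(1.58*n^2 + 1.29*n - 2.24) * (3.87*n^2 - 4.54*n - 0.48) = 6.1146*n^4 - 2.1809*n^3 - 15.2838*n^2 + 9.5504*n + 1.0752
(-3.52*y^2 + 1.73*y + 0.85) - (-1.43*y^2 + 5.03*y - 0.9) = -2.09*y^2 - 3.3*y + 1.75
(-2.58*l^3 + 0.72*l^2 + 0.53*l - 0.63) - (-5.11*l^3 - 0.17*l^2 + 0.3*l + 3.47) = 2.53*l^3 + 0.89*l^2 + 0.23*l - 4.1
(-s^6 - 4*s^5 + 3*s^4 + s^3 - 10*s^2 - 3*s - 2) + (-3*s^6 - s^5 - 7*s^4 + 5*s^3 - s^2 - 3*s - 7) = -4*s^6 - 5*s^5 - 4*s^4 + 6*s^3 - 11*s^2 - 6*s - 9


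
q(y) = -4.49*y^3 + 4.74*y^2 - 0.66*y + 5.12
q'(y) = -13.47*y^2 + 9.48*y - 0.66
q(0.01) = 5.11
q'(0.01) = -0.57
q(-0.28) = 5.77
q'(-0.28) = -4.37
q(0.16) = 5.12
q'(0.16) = 0.51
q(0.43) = 5.36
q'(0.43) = 0.93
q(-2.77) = 138.75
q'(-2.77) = -130.27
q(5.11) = -473.59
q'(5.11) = -303.95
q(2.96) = -71.75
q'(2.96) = -90.62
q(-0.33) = 6.02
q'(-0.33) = -5.26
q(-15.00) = 16235.27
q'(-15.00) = -3173.61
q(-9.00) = 3668.21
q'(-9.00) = -1177.05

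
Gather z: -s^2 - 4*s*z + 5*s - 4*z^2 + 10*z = -s^2 + 5*s - 4*z^2 + z*(10 - 4*s)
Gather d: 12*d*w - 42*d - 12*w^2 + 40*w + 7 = d*(12*w - 42) - 12*w^2 + 40*w + 7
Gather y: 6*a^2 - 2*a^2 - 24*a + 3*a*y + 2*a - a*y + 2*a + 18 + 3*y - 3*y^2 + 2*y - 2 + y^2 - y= 4*a^2 - 20*a - 2*y^2 + y*(2*a + 4) + 16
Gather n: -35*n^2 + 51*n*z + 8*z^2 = -35*n^2 + 51*n*z + 8*z^2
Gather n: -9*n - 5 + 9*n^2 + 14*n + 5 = 9*n^2 + 5*n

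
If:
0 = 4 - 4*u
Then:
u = 1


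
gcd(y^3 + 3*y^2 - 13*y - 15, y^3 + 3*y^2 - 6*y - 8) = y + 1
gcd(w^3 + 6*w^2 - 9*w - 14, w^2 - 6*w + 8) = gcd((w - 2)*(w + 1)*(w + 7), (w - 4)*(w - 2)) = w - 2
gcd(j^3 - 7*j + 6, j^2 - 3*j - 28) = 1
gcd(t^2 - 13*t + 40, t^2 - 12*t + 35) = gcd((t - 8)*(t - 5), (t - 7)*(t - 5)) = t - 5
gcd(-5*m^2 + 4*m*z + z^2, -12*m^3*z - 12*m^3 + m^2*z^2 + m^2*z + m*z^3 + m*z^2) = 1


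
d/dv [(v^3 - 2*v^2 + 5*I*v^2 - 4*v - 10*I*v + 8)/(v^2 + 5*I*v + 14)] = (v^4 + 10*I*v^3 + 21*v^2 + v*(-72 + 140*I) - 56 - 180*I)/(v^4 + 10*I*v^3 + 3*v^2 + 140*I*v + 196)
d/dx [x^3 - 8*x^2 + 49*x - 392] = 3*x^2 - 16*x + 49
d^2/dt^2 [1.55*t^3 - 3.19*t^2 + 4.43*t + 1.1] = 9.3*t - 6.38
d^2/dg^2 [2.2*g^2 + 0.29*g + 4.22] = 4.40000000000000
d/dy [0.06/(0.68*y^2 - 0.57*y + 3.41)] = (0.0342 - 0.0816*y)/(0.68*y^2 - 0.57*y + 3.41)^2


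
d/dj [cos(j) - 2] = -sin(j)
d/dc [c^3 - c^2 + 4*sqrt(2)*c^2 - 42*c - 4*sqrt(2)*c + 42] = 3*c^2 - 2*c + 8*sqrt(2)*c - 42 - 4*sqrt(2)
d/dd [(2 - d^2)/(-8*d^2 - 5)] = 42*d/(8*d^2 + 5)^2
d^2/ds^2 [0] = 0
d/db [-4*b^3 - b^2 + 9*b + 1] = -12*b^2 - 2*b + 9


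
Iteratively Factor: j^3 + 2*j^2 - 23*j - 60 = (j - 5)*(j^2 + 7*j + 12) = (j - 5)*(j + 3)*(j + 4)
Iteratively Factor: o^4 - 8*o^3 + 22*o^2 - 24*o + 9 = (o - 3)*(o^3 - 5*o^2 + 7*o - 3) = (o - 3)^2*(o^2 - 2*o + 1) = (o - 3)^2*(o - 1)*(o - 1)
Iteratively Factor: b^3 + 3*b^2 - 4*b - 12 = (b + 2)*(b^2 + b - 6) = (b - 2)*(b + 2)*(b + 3)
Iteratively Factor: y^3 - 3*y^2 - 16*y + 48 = (y - 4)*(y^2 + y - 12) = (y - 4)*(y + 4)*(y - 3)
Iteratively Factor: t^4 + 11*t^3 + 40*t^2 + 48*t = (t + 4)*(t^3 + 7*t^2 + 12*t) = (t + 3)*(t + 4)*(t^2 + 4*t) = (t + 3)*(t + 4)^2*(t)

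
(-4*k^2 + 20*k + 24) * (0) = 0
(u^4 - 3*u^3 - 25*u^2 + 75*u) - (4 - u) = u^4 - 3*u^3 - 25*u^2 + 76*u - 4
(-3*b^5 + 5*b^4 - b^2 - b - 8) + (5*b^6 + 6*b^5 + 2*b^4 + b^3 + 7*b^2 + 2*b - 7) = 5*b^6 + 3*b^5 + 7*b^4 + b^3 + 6*b^2 + b - 15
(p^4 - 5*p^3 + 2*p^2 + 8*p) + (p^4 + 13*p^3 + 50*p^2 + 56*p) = 2*p^4 + 8*p^3 + 52*p^2 + 64*p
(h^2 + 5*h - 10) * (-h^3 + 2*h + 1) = -h^5 - 5*h^4 + 12*h^3 + 11*h^2 - 15*h - 10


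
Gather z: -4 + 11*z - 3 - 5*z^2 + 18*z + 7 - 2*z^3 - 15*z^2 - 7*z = -2*z^3 - 20*z^2 + 22*z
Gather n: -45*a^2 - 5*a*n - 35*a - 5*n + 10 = -45*a^2 - 35*a + n*(-5*a - 5) + 10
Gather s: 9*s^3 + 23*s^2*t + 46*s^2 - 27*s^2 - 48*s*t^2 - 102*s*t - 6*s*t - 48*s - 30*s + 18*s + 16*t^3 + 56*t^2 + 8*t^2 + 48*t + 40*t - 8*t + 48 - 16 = 9*s^3 + s^2*(23*t + 19) + s*(-48*t^2 - 108*t - 60) + 16*t^3 + 64*t^2 + 80*t + 32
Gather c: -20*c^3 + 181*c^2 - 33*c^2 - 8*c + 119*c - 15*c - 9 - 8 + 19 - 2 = -20*c^3 + 148*c^2 + 96*c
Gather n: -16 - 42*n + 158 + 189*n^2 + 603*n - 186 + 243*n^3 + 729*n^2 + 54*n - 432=243*n^3 + 918*n^2 + 615*n - 476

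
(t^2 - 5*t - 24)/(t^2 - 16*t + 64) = (t + 3)/(t - 8)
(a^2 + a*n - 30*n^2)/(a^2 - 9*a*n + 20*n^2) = (a + 6*n)/(a - 4*n)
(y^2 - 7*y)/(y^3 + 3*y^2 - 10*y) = (y - 7)/(y^2 + 3*y - 10)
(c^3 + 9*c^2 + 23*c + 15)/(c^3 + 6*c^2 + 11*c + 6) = (c + 5)/(c + 2)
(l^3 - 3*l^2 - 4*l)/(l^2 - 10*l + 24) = l*(l + 1)/(l - 6)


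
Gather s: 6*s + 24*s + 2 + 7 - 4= 30*s + 5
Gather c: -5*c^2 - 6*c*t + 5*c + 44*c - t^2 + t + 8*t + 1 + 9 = -5*c^2 + c*(49 - 6*t) - t^2 + 9*t + 10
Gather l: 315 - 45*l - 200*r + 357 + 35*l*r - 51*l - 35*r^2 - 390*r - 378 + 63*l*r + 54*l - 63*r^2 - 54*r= l*(98*r - 42) - 98*r^2 - 644*r + 294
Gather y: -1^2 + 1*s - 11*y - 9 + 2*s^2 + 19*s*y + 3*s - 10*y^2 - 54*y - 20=2*s^2 + 4*s - 10*y^2 + y*(19*s - 65) - 30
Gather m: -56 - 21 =-77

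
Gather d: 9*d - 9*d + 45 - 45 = 0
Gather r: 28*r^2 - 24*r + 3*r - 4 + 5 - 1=28*r^2 - 21*r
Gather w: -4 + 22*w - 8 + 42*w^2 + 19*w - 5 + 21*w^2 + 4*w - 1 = 63*w^2 + 45*w - 18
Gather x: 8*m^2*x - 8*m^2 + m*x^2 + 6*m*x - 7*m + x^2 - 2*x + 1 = -8*m^2 - 7*m + x^2*(m + 1) + x*(8*m^2 + 6*m - 2) + 1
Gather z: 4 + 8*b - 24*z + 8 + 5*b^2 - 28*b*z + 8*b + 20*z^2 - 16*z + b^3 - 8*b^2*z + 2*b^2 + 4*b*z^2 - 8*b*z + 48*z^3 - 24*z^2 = b^3 + 7*b^2 + 16*b + 48*z^3 + z^2*(4*b - 4) + z*(-8*b^2 - 36*b - 40) + 12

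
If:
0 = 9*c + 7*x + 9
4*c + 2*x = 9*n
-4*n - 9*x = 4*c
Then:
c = -801/437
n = -252/437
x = 468/437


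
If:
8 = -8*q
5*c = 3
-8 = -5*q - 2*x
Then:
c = 3/5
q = -1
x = 13/2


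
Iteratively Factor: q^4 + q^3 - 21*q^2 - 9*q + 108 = (q + 3)*(q^3 - 2*q^2 - 15*q + 36) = (q - 3)*(q + 3)*(q^2 + q - 12) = (q - 3)*(q + 3)*(q + 4)*(q - 3)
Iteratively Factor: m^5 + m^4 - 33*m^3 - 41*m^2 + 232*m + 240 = (m + 4)*(m^4 - 3*m^3 - 21*m^2 + 43*m + 60) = (m - 3)*(m + 4)*(m^3 - 21*m - 20) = (m - 3)*(m + 4)^2*(m^2 - 4*m - 5) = (m - 3)*(m + 1)*(m + 4)^2*(m - 5)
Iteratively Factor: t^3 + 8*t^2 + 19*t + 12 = (t + 1)*(t^2 + 7*t + 12) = (t + 1)*(t + 4)*(t + 3)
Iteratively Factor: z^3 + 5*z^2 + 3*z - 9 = (z - 1)*(z^2 + 6*z + 9) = (z - 1)*(z + 3)*(z + 3)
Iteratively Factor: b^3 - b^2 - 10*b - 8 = (b - 4)*(b^2 + 3*b + 2) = (b - 4)*(b + 2)*(b + 1)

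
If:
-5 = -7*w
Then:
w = 5/7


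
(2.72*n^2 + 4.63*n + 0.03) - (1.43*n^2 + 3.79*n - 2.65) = 1.29*n^2 + 0.84*n + 2.68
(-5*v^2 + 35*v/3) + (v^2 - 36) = -4*v^2 + 35*v/3 - 36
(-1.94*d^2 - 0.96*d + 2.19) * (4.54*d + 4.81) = -8.8076*d^3 - 13.6898*d^2 + 5.325*d + 10.5339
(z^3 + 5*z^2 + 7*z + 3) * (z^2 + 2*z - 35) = z^5 + 7*z^4 - 18*z^3 - 158*z^2 - 239*z - 105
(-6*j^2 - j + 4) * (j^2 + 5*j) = -6*j^4 - 31*j^3 - j^2 + 20*j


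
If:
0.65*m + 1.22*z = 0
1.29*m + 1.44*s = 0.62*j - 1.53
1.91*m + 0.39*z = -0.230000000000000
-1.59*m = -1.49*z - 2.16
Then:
No Solution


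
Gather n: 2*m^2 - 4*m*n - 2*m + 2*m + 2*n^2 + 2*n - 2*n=2*m^2 - 4*m*n + 2*n^2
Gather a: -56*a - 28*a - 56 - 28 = -84*a - 84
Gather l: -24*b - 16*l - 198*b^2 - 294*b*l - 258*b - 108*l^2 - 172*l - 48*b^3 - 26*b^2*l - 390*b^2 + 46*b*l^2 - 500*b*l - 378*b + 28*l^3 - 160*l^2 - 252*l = -48*b^3 - 588*b^2 - 660*b + 28*l^3 + l^2*(46*b - 268) + l*(-26*b^2 - 794*b - 440)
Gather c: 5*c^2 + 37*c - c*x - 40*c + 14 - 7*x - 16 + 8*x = 5*c^2 + c*(-x - 3) + x - 2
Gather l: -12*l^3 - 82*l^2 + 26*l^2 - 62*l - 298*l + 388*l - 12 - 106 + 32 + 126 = -12*l^3 - 56*l^2 + 28*l + 40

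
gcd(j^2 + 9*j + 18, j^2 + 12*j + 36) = j + 6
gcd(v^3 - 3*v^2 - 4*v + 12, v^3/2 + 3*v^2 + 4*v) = v + 2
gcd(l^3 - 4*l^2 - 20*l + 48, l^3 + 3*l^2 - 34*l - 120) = l^2 - 2*l - 24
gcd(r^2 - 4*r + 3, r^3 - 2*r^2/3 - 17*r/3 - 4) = r - 3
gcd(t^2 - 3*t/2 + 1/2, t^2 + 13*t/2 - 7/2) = t - 1/2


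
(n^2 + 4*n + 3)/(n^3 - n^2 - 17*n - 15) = 1/(n - 5)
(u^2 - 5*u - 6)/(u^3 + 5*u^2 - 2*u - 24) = (u^2 - 5*u - 6)/(u^3 + 5*u^2 - 2*u - 24)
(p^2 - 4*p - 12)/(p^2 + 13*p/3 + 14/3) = 3*(p - 6)/(3*p + 7)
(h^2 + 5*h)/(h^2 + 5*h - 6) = h*(h + 5)/(h^2 + 5*h - 6)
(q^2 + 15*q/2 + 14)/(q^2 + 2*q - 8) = (q + 7/2)/(q - 2)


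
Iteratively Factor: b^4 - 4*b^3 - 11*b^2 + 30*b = (b - 2)*(b^3 - 2*b^2 - 15*b) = b*(b - 2)*(b^2 - 2*b - 15) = b*(b - 5)*(b - 2)*(b + 3)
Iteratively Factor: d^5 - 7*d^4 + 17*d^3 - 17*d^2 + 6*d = (d - 2)*(d^4 - 5*d^3 + 7*d^2 - 3*d) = (d - 3)*(d - 2)*(d^3 - 2*d^2 + d) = (d - 3)*(d - 2)*(d - 1)*(d^2 - d) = (d - 3)*(d - 2)*(d - 1)^2*(d)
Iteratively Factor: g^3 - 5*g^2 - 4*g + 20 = (g - 2)*(g^2 - 3*g - 10) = (g - 5)*(g - 2)*(g + 2)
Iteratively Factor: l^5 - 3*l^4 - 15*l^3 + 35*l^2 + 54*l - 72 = (l - 3)*(l^4 - 15*l^2 - 10*l + 24) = (l - 3)*(l + 3)*(l^3 - 3*l^2 - 6*l + 8) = (l - 3)*(l + 2)*(l + 3)*(l^2 - 5*l + 4) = (l - 3)*(l - 1)*(l + 2)*(l + 3)*(l - 4)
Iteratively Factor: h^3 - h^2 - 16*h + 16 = (h - 4)*(h^2 + 3*h - 4) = (h - 4)*(h + 4)*(h - 1)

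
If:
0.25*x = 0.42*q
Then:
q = 0.595238095238095*x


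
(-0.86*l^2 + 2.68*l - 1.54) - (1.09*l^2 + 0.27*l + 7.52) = -1.95*l^2 + 2.41*l - 9.06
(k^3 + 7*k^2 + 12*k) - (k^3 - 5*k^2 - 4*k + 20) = 12*k^2 + 16*k - 20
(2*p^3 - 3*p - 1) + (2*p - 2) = 2*p^3 - p - 3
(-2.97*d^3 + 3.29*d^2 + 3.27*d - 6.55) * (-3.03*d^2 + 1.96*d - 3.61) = 8.9991*d^5 - 15.7899*d^4 + 7.262*d^3 + 14.3788*d^2 - 24.6427*d + 23.6455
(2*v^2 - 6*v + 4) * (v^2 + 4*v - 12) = 2*v^4 + 2*v^3 - 44*v^2 + 88*v - 48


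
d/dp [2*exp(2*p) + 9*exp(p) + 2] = (4*exp(p) + 9)*exp(p)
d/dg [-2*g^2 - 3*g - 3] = -4*g - 3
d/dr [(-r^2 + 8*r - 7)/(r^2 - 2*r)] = 2*(-3*r^2 + 7*r - 7)/(r^2*(r^2 - 4*r + 4))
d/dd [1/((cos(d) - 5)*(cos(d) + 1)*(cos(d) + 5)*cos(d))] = (4*cos(d)^3 + 3*cos(d)^2 - 50*cos(d) - 25)*sin(d)/((cos(d) - 5)^2*(cos(d) + 1)^2*(cos(d) + 5)^2*cos(d)^2)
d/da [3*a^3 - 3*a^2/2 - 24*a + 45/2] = 9*a^2 - 3*a - 24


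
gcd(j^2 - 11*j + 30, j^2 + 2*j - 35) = j - 5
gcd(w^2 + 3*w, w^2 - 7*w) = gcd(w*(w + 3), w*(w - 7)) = w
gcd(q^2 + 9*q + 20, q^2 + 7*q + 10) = q + 5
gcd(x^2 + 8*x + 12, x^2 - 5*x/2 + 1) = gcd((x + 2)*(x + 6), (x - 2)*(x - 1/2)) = 1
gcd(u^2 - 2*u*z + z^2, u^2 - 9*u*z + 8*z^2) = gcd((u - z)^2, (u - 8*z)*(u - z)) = -u + z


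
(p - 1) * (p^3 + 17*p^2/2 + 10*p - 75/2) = p^4 + 15*p^3/2 + 3*p^2/2 - 95*p/2 + 75/2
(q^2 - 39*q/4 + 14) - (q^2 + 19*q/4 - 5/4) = 61/4 - 29*q/2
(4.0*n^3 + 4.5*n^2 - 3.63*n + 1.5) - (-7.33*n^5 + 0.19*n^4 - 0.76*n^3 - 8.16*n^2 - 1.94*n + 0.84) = 7.33*n^5 - 0.19*n^4 + 4.76*n^3 + 12.66*n^2 - 1.69*n + 0.66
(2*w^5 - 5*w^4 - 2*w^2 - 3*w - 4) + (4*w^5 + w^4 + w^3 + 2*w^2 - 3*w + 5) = 6*w^5 - 4*w^4 + w^3 - 6*w + 1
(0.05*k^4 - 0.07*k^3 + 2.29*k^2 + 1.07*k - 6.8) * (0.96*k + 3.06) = 0.048*k^5 + 0.0858*k^4 + 1.9842*k^3 + 8.0346*k^2 - 3.2538*k - 20.808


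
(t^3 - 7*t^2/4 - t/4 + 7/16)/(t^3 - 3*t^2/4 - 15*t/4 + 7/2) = (t^2 - 1/4)/(t^2 + t - 2)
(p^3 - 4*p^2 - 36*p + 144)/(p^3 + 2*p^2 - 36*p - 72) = (p - 4)/(p + 2)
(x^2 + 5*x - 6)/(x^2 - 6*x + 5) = (x + 6)/(x - 5)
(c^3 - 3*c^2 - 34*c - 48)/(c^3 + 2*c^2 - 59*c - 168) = (c + 2)/(c + 7)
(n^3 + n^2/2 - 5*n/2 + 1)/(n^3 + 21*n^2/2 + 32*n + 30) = (2*n^2 - 3*n + 1)/(2*n^2 + 17*n + 30)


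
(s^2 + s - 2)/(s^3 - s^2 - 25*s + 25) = (s + 2)/(s^2 - 25)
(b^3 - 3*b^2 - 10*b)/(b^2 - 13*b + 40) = b*(b + 2)/(b - 8)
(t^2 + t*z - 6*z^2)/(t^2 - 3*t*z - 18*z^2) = (-t + 2*z)/(-t + 6*z)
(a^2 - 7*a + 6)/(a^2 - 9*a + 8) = (a - 6)/(a - 8)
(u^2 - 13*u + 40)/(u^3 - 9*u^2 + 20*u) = (u - 8)/(u*(u - 4))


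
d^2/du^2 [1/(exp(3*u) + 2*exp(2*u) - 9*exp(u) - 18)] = ((-9*exp(2*u) - 8*exp(u) + 9)*(exp(3*u) + 2*exp(2*u) - 9*exp(u) - 18) + 2*(3*exp(2*u) + 4*exp(u) - 9)^2*exp(u))*exp(u)/(exp(3*u) + 2*exp(2*u) - 9*exp(u) - 18)^3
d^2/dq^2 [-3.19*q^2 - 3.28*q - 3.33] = -6.38000000000000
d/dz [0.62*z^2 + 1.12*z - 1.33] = 1.24*z + 1.12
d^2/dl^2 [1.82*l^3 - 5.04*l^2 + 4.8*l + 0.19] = 10.92*l - 10.08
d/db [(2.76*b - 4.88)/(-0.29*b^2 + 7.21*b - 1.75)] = (0.8004*b^2 - 2.8304*b + 30.3548)/(0.0841*b^4 - 4.1818*b^3 + 52.9991*b^2 - 25.235*b + 3.0625)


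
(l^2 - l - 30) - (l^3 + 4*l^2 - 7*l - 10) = -l^3 - 3*l^2 + 6*l - 20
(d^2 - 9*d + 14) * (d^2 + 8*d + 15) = d^4 - d^3 - 43*d^2 - 23*d + 210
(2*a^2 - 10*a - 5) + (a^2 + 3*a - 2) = 3*a^2 - 7*a - 7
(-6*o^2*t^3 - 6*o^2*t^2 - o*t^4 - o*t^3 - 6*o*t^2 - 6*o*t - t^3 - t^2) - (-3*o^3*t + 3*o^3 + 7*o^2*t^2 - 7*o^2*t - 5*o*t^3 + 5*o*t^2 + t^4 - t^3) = 3*o^3*t - 3*o^3 - 6*o^2*t^3 - 13*o^2*t^2 + 7*o^2*t - o*t^4 + 4*o*t^3 - 11*o*t^2 - 6*o*t - t^4 - t^2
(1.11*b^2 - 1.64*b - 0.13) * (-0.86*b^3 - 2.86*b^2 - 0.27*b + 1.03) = -0.9546*b^5 - 1.7642*b^4 + 4.5025*b^3 + 1.9579*b^2 - 1.6541*b - 0.1339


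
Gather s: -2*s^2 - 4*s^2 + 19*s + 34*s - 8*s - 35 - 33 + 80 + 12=-6*s^2 + 45*s + 24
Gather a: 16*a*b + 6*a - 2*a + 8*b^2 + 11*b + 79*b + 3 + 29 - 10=a*(16*b + 4) + 8*b^2 + 90*b + 22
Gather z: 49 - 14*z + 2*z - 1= 48 - 12*z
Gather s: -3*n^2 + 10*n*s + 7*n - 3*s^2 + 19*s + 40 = -3*n^2 + 7*n - 3*s^2 + s*(10*n + 19) + 40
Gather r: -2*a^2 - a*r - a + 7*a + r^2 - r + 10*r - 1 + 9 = -2*a^2 + 6*a + r^2 + r*(9 - a) + 8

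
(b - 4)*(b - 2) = b^2 - 6*b + 8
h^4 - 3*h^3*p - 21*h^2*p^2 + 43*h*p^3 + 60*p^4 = (h - 5*p)*(h - 3*p)*(h + p)*(h + 4*p)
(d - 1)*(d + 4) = d^2 + 3*d - 4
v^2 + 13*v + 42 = (v + 6)*(v + 7)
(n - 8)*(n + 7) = n^2 - n - 56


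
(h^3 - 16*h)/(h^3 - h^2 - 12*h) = (h + 4)/(h + 3)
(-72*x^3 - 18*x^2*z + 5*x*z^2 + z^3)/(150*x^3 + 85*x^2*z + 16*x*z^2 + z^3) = (-12*x^2 - x*z + z^2)/(25*x^2 + 10*x*z + z^2)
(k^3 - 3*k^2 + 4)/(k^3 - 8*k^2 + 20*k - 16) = (k + 1)/(k - 4)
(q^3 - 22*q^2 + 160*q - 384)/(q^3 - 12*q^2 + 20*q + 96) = (q - 8)/(q + 2)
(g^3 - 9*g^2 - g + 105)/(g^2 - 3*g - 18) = (g^2 - 12*g + 35)/(g - 6)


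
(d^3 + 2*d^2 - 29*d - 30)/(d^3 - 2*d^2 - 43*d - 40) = (d^2 + d - 30)/(d^2 - 3*d - 40)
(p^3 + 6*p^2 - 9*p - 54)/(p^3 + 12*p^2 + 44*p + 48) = (p^2 - 9)/(p^2 + 6*p + 8)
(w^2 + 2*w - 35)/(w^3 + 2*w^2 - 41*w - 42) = (w - 5)/(w^2 - 5*w - 6)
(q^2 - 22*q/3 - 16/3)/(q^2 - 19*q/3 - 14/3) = (q - 8)/(q - 7)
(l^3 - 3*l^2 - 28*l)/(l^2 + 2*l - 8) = l*(l - 7)/(l - 2)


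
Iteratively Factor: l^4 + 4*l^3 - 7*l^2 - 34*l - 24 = (l + 2)*(l^3 + 2*l^2 - 11*l - 12) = (l + 2)*(l + 4)*(l^2 - 2*l - 3) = (l + 1)*(l + 2)*(l + 4)*(l - 3)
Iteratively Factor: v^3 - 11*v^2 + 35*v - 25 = (v - 1)*(v^2 - 10*v + 25) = (v - 5)*(v - 1)*(v - 5)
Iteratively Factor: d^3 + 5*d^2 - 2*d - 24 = (d + 4)*(d^2 + d - 6) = (d - 2)*(d + 4)*(d + 3)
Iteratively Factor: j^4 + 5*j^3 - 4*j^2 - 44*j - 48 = (j + 2)*(j^3 + 3*j^2 - 10*j - 24) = (j + 2)^2*(j^2 + j - 12) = (j - 3)*(j + 2)^2*(j + 4)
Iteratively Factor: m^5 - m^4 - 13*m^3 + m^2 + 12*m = (m - 4)*(m^4 + 3*m^3 - m^2 - 3*m) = (m - 4)*(m - 1)*(m^3 + 4*m^2 + 3*m) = m*(m - 4)*(m - 1)*(m^2 + 4*m + 3) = m*(m - 4)*(m - 1)*(m + 3)*(m + 1)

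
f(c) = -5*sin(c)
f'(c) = -5*cos(c)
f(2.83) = -1.53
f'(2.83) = 4.76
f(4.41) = 4.77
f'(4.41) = 1.49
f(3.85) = 3.25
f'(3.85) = 3.80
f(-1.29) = 4.80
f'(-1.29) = -1.39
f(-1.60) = 5.00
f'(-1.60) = 0.15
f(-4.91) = -4.90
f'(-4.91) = -0.98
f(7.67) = -4.92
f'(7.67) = -0.91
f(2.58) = -2.66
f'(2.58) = 4.23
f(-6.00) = -1.40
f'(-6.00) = -4.80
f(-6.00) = -1.40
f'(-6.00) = -4.80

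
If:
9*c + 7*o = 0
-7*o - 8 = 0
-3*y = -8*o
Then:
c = 8/9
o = -8/7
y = -64/21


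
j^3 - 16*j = j*(j - 4)*(j + 4)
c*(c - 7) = c^2 - 7*c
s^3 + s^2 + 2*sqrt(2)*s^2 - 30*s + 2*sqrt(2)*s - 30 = (s + 1)*(s - 3*sqrt(2))*(s + 5*sqrt(2))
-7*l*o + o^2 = o*(-7*l + o)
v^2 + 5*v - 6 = (v - 1)*(v + 6)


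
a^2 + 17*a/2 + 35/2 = (a + 7/2)*(a + 5)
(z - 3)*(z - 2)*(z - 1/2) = z^3 - 11*z^2/2 + 17*z/2 - 3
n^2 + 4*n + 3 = (n + 1)*(n + 3)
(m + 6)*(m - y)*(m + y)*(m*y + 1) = m^4*y + 6*m^3*y + m^3 - m^2*y^3 + 6*m^2 - 6*m*y^3 - m*y^2 - 6*y^2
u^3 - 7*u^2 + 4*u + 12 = (u - 6)*(u - 2)*(u + 1)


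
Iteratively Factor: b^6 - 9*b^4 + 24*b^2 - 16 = (b - 2)*(b^5 + 2*b^4 - 5*b^3 - 10*b^2 + 4*b + 8) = (b - 2)*(b + 2)*(b^4 - 5*b^2 + 4) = (b - 2)*(b + 1)*(b + 2)*(b^3 - b^2 - 4*b + 4) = (b - 2)*(b + 1)*(b + 2)^2*(b^2 - 3*b + 2) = (b - 2)*(b - 1)*(b + 1)*(b + 2)^2*(b - 2)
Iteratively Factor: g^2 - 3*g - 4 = (g + 1)*(g - 4)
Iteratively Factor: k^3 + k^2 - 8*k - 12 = (k + 2)*(k^2 - k - 6) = (k + 2)^2*(k - 3)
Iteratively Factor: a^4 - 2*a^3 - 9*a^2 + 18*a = (a)*(a^3 - 2*a^2 - 9*a + 18) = a*(a + 3)*(a^2 - 5*a + 6) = a*(a - 2)*(a + 3)*(a - 3)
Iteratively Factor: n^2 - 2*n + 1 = (n - 1)*(n - 1)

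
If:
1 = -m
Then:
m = -1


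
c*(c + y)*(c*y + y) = c^3*y + c^2*y^2 + c^2*y + c*y^2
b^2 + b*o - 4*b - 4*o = (b - 4)*(b + o)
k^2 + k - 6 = (k - 2)*(k + 3)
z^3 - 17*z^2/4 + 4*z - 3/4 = (z - 3)*(z - 1)*(z - 1/4)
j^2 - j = j*(j - 1)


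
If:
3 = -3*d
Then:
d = -1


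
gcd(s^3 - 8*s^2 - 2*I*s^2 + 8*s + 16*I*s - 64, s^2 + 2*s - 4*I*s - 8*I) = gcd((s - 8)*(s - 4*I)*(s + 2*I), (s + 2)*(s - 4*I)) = s - 4*I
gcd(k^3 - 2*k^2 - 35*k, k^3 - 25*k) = k^2 + 5*k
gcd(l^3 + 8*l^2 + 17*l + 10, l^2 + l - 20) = l + 5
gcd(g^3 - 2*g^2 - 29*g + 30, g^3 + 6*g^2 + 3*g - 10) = g^2 + 4*g - 5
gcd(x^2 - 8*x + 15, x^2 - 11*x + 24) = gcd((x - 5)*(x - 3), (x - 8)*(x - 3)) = x - 3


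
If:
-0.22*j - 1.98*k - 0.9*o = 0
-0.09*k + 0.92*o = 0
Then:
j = -96.0909090909091*o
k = 10.2222222222222*o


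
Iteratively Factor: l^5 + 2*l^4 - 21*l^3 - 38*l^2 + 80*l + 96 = (l + 1)*(l^4 + l^3 - 22*l^2 - 16*l + 96) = (l - 2)*(l + 1)*(l^3 + 3*l^2 - 16*l - 48) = (l - 2)*(l + 1)*(l + 4)*(l^2 - l - 12) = (l - 4)*(l - 2)*(l + 1)*(l + 4)*(l + 3)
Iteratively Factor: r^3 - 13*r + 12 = (r - 3)*(r^2 + 3*r - 4) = (r - 3)*(r - 1)*(r + 4)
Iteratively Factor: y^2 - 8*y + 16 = (y - 4)*(y - 4)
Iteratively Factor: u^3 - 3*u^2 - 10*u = (u)*(u^2 - 3*u - 10) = u*(u + 2)*(u - 5)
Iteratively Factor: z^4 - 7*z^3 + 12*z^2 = (z)*(z^3 - 7*z^2 + 12*z) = z*(z - 4)*(z^2 - 3*z) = z*(z - 4)*(z - 3)*(z)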